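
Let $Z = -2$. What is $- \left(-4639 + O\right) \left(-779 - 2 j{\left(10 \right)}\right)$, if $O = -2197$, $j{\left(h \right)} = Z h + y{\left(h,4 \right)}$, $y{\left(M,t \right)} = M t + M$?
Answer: $-5735404$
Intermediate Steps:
$y{\left(M,t \right)} = M + M t$
$j{\left(h \right)} = 3 h$ ($j{\left(h \right)} = - 2 h + h \left(1 + 4\right) = - 2 h + h 5 = - 2 h + 5 h = 3 h$)
$- \left(-4639 + O\right) \left(-779 - 2 j{\left(10 \right)}\right) = - \left(-4639 - 2197\right) \left(-779 - 2 \cdot 3 \cdot 10\right) = - \left(-6836\right) \left(-779 - 60\right) = - \left(-6836\right) \left(-839\right) = \left(-1\right) 5735404 = -5735404$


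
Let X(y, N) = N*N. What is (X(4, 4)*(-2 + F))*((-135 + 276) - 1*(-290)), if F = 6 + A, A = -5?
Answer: -6896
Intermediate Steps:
X(y, N) = N**2
F = 1 (F = 6 - 5 = 1)
(X(4, 4)*(-2 + F))*((-135 + 276) - 1*(-290)) = (4**2*(-2 + 1))*((-135 + 276) - 1*(-290)) = (16*(-1))*(141 + 290) = -16*431 = -6896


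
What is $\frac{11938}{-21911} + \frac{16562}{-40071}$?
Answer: $- \frac{841257580}{877995681} \approx -0.95816$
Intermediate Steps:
$\frac{11938}{-21911} + \frac{16562}{-40071} = 11938 \left(- \frac{1}{21911}\right) + 16562 \left(- \frac{1}{40071}\right) = - \frac{11938}{21911} - \frac{16562}{40071} = - \frac{841257580}{877995681}$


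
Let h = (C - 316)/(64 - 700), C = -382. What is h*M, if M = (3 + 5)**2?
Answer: 11168/159 ≈ 70.239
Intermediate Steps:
h = 349/318 (h = (-382 - 316)/(64 - 700) = -698/(-636) = -698*(-1/636) = 349/318 ≈ 1.0975)
M = 64 (M = 8**2 = 64)
h*M = (349/318)*64 = 11168/159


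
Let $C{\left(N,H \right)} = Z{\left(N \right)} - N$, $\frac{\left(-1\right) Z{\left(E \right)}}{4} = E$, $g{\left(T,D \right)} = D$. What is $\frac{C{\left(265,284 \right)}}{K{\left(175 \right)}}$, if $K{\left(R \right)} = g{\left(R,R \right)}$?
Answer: $- \frac{53}{7} \approx -7.5714$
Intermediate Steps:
$Z{\left(E \right)} = - 4 E$
$C{\left(N,H \right)} = - 5 N$ ($C{\left(N,H \right)} = - 4 N - N = - 5 N$)
$K{\left(R \right)} = R$
$\frac{C{\left(265,284 \right)}}{K{\left(175 \right)}} = \frac{\left(-5\right) 265}{175} = \left(-1325\right) \frac{1}{175} = - \frac{53}{7}$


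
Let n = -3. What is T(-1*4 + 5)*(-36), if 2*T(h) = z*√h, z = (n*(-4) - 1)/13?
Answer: -198/13 ≈ -15.231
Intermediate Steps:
z = 11/13 (z = (-3*(-4) - 1)/13 = (12 - 1)*(1/13) = 11*(1/13) = 11/13 ≈ 0.84615)
T(h) = 11*√h/26 (T(h) = (11*√h/13)/2 = 11*√h/26)
T(-1*4 + 5)*(-36) = (11*√(-1*4 + 5)/26)*(-36) = (11*√(-4 + 5)/26)*(-36) = (11*√1/26)*(-36) = ((11/26)*1)*(-36) = (11/26)*(-36) = -198/13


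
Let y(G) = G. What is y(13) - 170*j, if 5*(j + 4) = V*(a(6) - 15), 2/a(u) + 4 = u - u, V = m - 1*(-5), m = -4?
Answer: 1220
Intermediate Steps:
V = 1 (V = -4 - 1*(-5) = -4 + 5 = 1)
a(u) = -½ (a(u) = 2/(-4 + (u - u)) = 2/(-4 + 0) = 2/(-4) = 2*(-¼) = -½)
j = -71/10 (j = -4 + (1*(-½ - 15))/5 = -4 + (1*(-31/2))/5 = -4 + (⅕)*(-31/2) = -4 - 31/10 = -71/10 ≈ -7.1000)
y(13) - 170*j = 13 - 170*(-71/10) = 13 + 1207 = 1220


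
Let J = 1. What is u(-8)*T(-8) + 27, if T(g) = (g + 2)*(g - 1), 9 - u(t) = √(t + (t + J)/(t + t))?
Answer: 513 - 297*I/2 ≈ 513.0 - 148.5*I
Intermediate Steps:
u(t) = 9 - √(t + (1 + t)/(2*t)) (u(t) = 9 - √(t + (t + 1)/(t + t)) = 9 - √(t + (1 + t)/((2*t))) = 9 - √(t + (1 + t)*(1/(2*t))) = 9 - √(t + (1 + t)/(2*t)))
T(g) = (-1 + g)*(2 + g) (T(g) = (2 + g)*(-1 + g) = (-1 + g)*(2 + g))
u(-8)*T(-8) + 27 = (9 - √(2 + 2/(-8) + 4*(-8))/2)*(-2 - 8 + (-8)²) + 27 = (9 - √(2 + 2*(-⅛) - 32)/2)*(-2 - 8 + 64) + 27 = (9 - √(2 - ¼ - 32)/2)*54 + 27 = (9 - 11*I/4)*54 + 27 = (486 - 297*I/2) + 27 = 513 - 297*I/2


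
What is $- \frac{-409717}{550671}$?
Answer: $\frac{37247}{50061} \approx 0.74403$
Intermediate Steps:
$- \frac{-409717}{550671} = \left(-1\right) \left(- \frac{37247}{50061}\right) = \frac{37247}{50061}$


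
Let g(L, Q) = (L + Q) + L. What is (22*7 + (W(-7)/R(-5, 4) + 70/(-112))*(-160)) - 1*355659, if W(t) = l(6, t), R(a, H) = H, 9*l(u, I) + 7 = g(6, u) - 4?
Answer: -3198925/9 ≈ -3.5544e+5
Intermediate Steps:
g(L, Q) = Q + 2*L
l(u, I) = ⅑ + u/9 (l(u, I) = -7/9 + ((u + 2*6) - 4)/9 = -7/9 + ((u + 12) - 4)/9 = -7/9 + ((12 + u) - 4)/9 = -7/9 + (8 + u)/9 = -7/9 + (8/9 + u/9) = ⅑ + u/9)
W(t) = 7/9 (W(t) = ⅑ + (⅑)*6 = ⅑ + ⅔ = 7/9)
(22*7 + (W(-7)/R(-5, 4) + 70/(-112))*(-160)) - 1*355659 = (22*7 + ((7/9)/4 + 70/(-112))*(-160)) - 1*355659 = (154 + ((7/9)*(¼) + 70*(-1/112))*(-160)) - 355659 = (154 + (7/36 - 5/8)*(-160)) - 355659 = (154 - 31/72*(-160)) - 355659 = (154 + 620/9) - 355659 = 2006/9 - 355659 = -3198925/9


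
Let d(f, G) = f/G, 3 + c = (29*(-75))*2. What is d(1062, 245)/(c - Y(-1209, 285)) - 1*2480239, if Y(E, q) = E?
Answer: -318413082997/128380 ≈ -2.4802e+6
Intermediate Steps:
c = -4353 (c = -3 + (29*(-75))*2 = -3 - 2175*2 = -3 - 4350 = -4353)
d(1062, 245)/(c - Y(-1209, 285)) - 1*2480239 = (1062/245)/(-4353 - 1*(-1209)) - 1*2480239 = (1062*(1/245))/(-4353 + 1209) - 2480239 = (1062/245)/(-3144) - 2480239 = (1062/245)*(-1/3144) - 2480239 = -177/128380 - 2480239 = -318413082997/128380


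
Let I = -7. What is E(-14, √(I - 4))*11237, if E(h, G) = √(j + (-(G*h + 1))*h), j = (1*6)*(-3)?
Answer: 22474*√(-1 - 49*I*√11) ≈ 2.0196e+5 - 2.0321e+5*I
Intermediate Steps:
j = -18 (j = 6*(-3) = -18)
E(h, G) = √(-18 + h*(-1 - G*h)) (E(h, G) = √(-18 + (-(G*h + 1))*h) = √(-18 + (-(1 + G*h))*h) = √(-18 + (-1 - G*h)*h) = √(-18 + h*(-1 - G*h)))
E(-14, √(I - 4))*11237 = √(-18 - 1*(-14) - 1*√(-7 - 4)*(-14)²)*11237 = √(-18 + 14 - 1*√(-11)*196)*11237 = √(-18 + 14 - 1*I*√11*196)*11237 = √(-18 + 14 - 196*I*√11)*11237 = √(-4 - 196*I*√11)*11237 = 11237*√(-4 - 196*I*√11)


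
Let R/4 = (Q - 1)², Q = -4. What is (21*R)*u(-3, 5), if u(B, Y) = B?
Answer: -6300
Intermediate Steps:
R = 100 (R = 4*(-4 - 1)² = 4*(-5)² = 4*25 = 100)
(21*R)*u(-3, 5) = (21*100)*(-3) = 2100*(-3) = -6300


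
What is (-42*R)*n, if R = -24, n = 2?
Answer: 2016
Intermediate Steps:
(-42*R)*n = -42*(-24)*2 = 1008*2 = 2016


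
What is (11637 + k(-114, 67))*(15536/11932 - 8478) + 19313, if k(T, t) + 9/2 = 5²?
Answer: -294713817746/2983 ≈ -9.8798e+7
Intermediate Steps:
k(T, t) = 41/2 (k(T, t) = -9/2 + 5² = -9/2 + 25 = 41/2)
(11637 + k(-114, 67))*(15536/11932 - 8478) + 19313 = (11637 + 41/2)*(15536/11932 - 8478) + 19313 = 23315*(15536*(1/11932) - 8478)/2 + 19313 = 23315*(3884/2983 - 8478)/2 + 19313 = (23315/2)*(-25285990/2983) + 19313 = -294771428425/2983 + 19313 = -294713817746/2983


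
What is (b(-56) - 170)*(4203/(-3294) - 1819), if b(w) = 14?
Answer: 17321746/61 ≈ 2.8396e+5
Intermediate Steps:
(b(-56) - 170)*(4203/(-3294) - 1819) = (14 - 170)*(4203/(-3294) - 1819) = -156*(4203*(-1/3294) - 1819) = -156*(-467/366 - 1819) = -156*(-666221/366) = 17321746/61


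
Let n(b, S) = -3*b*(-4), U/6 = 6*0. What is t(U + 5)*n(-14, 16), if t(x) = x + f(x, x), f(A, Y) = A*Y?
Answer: -5040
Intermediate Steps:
U = 0 (U = 6*(6*0) = 6*0 = 0)
n(b, S) = 12*b
t(x) = x + x² (t(x) = x + x*x = x + x²)
t(U + 5)*n(-14, 16) = ((0 + 5)*(1 + (0 + 5)))*(12*(-14)) = (5*(1 + 5))*(-168) = (5*6)*(-168) = 30*(-168) = -5040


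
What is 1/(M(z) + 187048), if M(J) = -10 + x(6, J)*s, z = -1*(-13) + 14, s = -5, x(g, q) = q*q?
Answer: 1/183393 ≈ 5.4528e-6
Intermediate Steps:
x(g, q) = q**2
z = 27 (z = 13 + 14 = 27)
M(J) = -10 - 5*J**2 (M(J) = -10 + J**2*(-5) = -10 - 5*J**2)
1/(M(z) + 187048) = 1/((-10 - 5*27**2) + 187048) = 1/((-10 - 5*729) + 187048) = 1/((-10 - 3645) + 187048) = 1/(-3655 + 187048) = 1/183393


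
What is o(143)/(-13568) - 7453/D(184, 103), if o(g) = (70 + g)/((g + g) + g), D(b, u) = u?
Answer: -14460496785/199843072 ≈ -72.359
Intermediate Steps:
o(g) = (70 + g)/(3*g) (o(g) = (70 + g)/(2*g + g) = (70 + g)/((3*g)) = (70 + g)*(1/(3*g)) = (70 + g)/(3*g))
o(143)/(-13568) - 7453/D(184, 103) = ((1/3)*(70 + 143)/143)/(-13568) - 7453/103 = ((1/3)*(1/143)*213)*(-1/13568) - 7453*1/103 = (71/143)*(-1/13568) - 7453/103 = -71/1940224 - 7453/103 = -14460496785/199843072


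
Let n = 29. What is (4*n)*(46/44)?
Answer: 1334/11 ≈ 121.27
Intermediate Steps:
(4*n)*(46/44) = (4*29)*(46/44) = 116*(46*(1/44)) = 116*(23/22) = 1334/11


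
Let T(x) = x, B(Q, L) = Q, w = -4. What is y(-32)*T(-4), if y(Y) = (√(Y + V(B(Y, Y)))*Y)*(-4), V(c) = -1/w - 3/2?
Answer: -256*I*√133 ≈ -2952.3*I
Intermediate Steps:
V(c) = -5/4 (V(c) = -1/(-4) - 3/2 = -1*(-¼) - 3*½ = ¼ - 3/2 = -5/4)
y(Y) = -4*Y*√(-5/4 + Y) (y(Y) = (√(Y - 5/4)*Y)*(-4) = (√(-5/4 + Y)*Y)*(-4) = (Y*√(-5/4 + Y))*(-4) = -4*Y*√(-5/4 + Y))
y(-32)*T(-4) = -2*(-32)*√(-5 + 4*(-32))*(-4) = -2*(-32)*√(-5 - 128)*(-4) = -2*(-32)*√(-133)*(-4) = -2*(-32)*I*√133*(-4) = (64*I*√133)*(-4) = -256*I*√133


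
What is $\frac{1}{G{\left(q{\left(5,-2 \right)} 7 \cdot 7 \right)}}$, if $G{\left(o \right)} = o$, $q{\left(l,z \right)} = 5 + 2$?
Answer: $\frac{1}{343} \approx 0.0029155$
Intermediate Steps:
$q{\left(l,z \right)} = 7$
$\frac{1}{G{\left(q{\left(5,-2 \right)} 7 \cdot 7 \right)}} = \frac{1}{7 \cdot 7 \cdot 7} = \frac{1}{49 \cdot 7} = \frac{1}{343}$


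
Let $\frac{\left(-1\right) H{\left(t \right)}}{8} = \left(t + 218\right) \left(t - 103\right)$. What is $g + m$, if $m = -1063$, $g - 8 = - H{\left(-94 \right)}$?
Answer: $-196479$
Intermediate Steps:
$H{\left(t \right)} = - 8 \left(-103 + t\right) \left(218 + t\right)$ ($H{\left(t \right)} = - 8 \left(t + 218\right) \left(t - 103\right) = - 8 \left(218 + t\right) \left(-103 + t\right) = - 8 \left(-103 + t\right) \left(218 + t\right)$)
$g = -195416$ ($g = 8 - \left(179632 - -86480 - 8 \left(-94\right)^{2}\right) = 8 - \left(179632 + 86480 - 70688\right) = 8 - 195424 = -195416$)
$g + m = -195416 - 1063 = -196479$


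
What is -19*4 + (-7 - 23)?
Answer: -106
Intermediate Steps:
-19*4 + (-7 - 23) = -76 - 30 = -106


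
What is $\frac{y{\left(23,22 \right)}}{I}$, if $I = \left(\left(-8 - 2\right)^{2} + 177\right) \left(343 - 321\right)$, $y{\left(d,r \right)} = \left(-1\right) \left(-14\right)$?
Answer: $\frac{7}{3047} \approx 0.0022973$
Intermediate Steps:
$y{\left(d,r \right)} = 14$
$I = 6094$ ($I = \left(\left(-10\right)^{2} + 177\right) 22 = \left(100 + 177\right) 22 = 277 \cdot 22 = 6094$)
$\frac{y{\left(23,22 \right)}}{I} = \frac{14}{6094} = 14 \cdot \frac{1}{6094} = \frac{7}{3047}$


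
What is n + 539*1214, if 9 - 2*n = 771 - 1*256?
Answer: 654093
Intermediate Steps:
n = -253 (n = 9/2 - (771 - 1*256)/2 = 9/2 - (771 - 256)/2 = 9/2 - ½*515 = 9/2 - 515/2 = -253)
n + 539*1214 = -253 + 539*1214 = -253 + 654346 = 654093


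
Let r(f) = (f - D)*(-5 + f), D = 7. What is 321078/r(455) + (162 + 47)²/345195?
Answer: 1329340109/773236800 ≈ 1.7192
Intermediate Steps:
r(f) = (-7 + f)*(-5 + f) (r(f) = (f - 1*7)*(-5 + f) = (f - 7)*(-5 + f) = (-7 + f)*(-5 + f))
321078/r(455) + (162 + 47)²/345195 = 321078/(35 + 455² - 12*455) + (162 + 47)²/345195 = 321078/(35 + 207025 - 5460) + 209²*(1/345195) = 321078/201600 + 43681*(1/345195) = 321078*(1/201600) + 43681/345195 = 53513/33600 + 43681/345195 = 1329340109/773236800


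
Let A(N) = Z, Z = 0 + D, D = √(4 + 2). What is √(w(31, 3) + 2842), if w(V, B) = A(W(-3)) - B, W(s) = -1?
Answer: √(2839 + √6) ≈ 53.305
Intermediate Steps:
D = √6 ≈ 2.4495
Z = √6 (Z = 0 + √6 = √6 ≈ 2.4495)
A(N) = √6
w(V, B) = √6 - B
√(w(31, 3) + 2842) = √((√6 - 1*3) + 2842) = √((√6 - 3) + 2842) = √((-3 + √6) + 2842) = √(2839 + √6)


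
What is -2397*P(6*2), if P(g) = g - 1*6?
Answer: -14382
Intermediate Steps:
P(g) = -6 + g (P(g) = g - 6 = -6 + g)
-2397*P(6*2) = -2397*(-6 + 6*2) = -2397*(-6 + 12) = -2397*6 = -14382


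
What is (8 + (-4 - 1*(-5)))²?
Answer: 81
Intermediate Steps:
(8 + (-4 - 1*(-5)))² = (8 + (-4 + 5))² = (8 + 1)² = 9² = 81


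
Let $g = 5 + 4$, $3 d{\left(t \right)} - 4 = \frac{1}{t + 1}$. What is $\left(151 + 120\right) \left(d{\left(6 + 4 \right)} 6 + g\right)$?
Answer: $\frac{51219}{11} \approx 4656.3$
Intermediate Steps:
$d{\left(t \right)} = \frac{4}{3} + \frac{1}{3 \left(1 + t\right)}$ ($d{\left(t \right)} = \frac{4}{3} + \frac{1}{3 \left(t + 1\right)} = \frac{4}{3} + \frac{1}{3 \left(1 + t\right)}$)
$g = 9$
$\left(151 + 120\right) \left(d{\left(6 + 4 \right)} 6 + g\right) = \left(151 + 120\right) \left(\frac{5 + 4 \left(6 + 4\right)}{3 \left(1 + \left(6 + 4\right)\right)} 6 + 9\right) = 271 \left(\frac{5 + 4 \cdot 10}{3 \left(1 + 10\right)} 6 + 9\right) = 271 \left(\frac{5 + 40}{3 \cdot 11} \cdot 6 + 9\right) = 271 \left(\frac{1}{3} \cdot \frac{1}{11} \cdot 45 \cdot 6 + 9\right) = 271 \left(\frac{15}{11} \cdot 6 + 9\right) = 271 \left(\frac{90}{11} + 9\right) = 271 \cdot \frac{189}{11} = \frac{51219}{11}$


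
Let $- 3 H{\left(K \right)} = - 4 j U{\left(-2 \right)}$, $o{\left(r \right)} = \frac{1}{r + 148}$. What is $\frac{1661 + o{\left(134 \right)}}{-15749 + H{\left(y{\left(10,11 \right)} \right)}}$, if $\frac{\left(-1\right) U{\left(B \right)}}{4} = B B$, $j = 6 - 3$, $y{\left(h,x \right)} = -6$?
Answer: $- \frac{468403}{4459266} \approx -0.10504$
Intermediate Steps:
$j = 3$ ($j = 6 - 3 = 3$)
$o{\left(r \right)} = \frac{1}{148 + r}$
$U{\left(B \right)} = - 4 B^{2}$ ($U{\left(B \right)} = - 4 B B = - 4 B^{2}$)
$H{\left(K \right)} = -64$ ($H{\left(K \right)} = - \frac{\left(-4\right) 3 \left(- 4 \left(-2\right)^{2}\right)}{3} = - \frac{\left(-12\right) \left(\left(-4\right) 4\right)}{3} = - \frac{\left(-12\right) \left(-16\right)}{3} = \left(- \frac{1}{3}\right) 192 = -64$)
$\frac{1661 + o{\left(134 \right)}}{-15749 + H{\left(y{\left(10,11 \right)} \right)}} = \frac{1661 + \frac{1}{148 + 134}}{-15749 - 64} = \frac{1661 + \frac{1}{282}}{-15813} = \left(1661 + \frac{1}{282}\right) \left(- \frac{1}{15813}\right) = \frac{468403}{282} \left(- \frac{1}{15813}\right) = - \frac{468403}{4459266}$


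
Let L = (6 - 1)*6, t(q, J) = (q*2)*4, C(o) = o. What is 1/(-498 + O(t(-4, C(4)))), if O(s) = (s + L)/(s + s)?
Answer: -32/15935 ≈ -0.0020082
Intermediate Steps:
t(q, J) = 8*q (t(q, J) = (2*q)*4 = 8*q)
L = 30 (L = 5*6 = 30)
O(s) = (30 + s)/(2*s) (O(s) = (s + 30)/(s + s) = (30 + s)/((2*s)) = (30 + s)*(1/(2*s)) = (30 + s)/(2*s))
1/(-498 + O(t(-4, C(4)))) = 1/(-498 + (30 + 8*(-4))/(2*((8*(-4))))) = 1/(-498 + (1/2)*(30 - 32)/(-32)) = 1/(-498 + (1/2)*(-1/32)*(-2)) = 1/(-498 + 1/32) = 1/(-15935/32) = -32/15935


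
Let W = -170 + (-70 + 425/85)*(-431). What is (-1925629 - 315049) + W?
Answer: -2212833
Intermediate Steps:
W = 27845 (W = -170 + (-70 + 425*(1/85))*(-431) = -170 + (-70 + 5)*(-431) = -170 - 65*(-431) = -170 + 28015 = 27845)
(-1925629 - 315049) + W = (-1925629 - 315049) + 27845 = -2240678 + 27845 = -2212833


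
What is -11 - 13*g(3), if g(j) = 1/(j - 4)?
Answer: 2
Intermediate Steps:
g(j) = 1/(-4 + j)
-11 - 13*g(3) = -11 - 13/(-4 + 3) = -11 - 13/(-1) = -11 - 13*(-1) = -11 + 13 = 2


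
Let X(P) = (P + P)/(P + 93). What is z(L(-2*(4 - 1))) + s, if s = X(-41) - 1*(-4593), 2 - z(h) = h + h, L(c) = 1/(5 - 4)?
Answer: 119377/26 ≈ 4591.4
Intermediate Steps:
X(P) = 2*P/(93 + P) (X(P) = (2*P)/(93 + P) = 2*P/(93 + P))
L(c) = 1 (L(c) = 1/1 = 1)
z(h) = 2 - 2*h (z(h) = 2 - (h + h) = 2 - 2*h)
s = 119377/26 (s = 2*(-41)/(93 - 41) - 1*(-4593) = 2*(-41)/52 + 4593 = 2*(-41)*(1/52) + 4593 = -41/26 + 4593 = 119377/26 ≈ 4591.4)
z(L(-2*(4 - 1))) + s = (2 - 2*1) + 119377/26 = (2 - 2) + 119377/26 = 0 + 119377/26 = 119377/26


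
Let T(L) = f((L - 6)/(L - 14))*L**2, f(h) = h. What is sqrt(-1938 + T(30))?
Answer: 14*I*sqrt(3) ≈ 24.249*I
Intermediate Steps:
T(L) = L**2*(-6 + L)/(-14 + L) (T(L) = ((L - 6)/(L - 14))*L**2 = ((-6 + L)/(-14 + L))*L**2 = L**2*(-6 + L)/(-14 + L))
sqrt(-1938 + T(30)) = sqrt(-1938 + 30**2*(-6 + 30)/(-14 + 30)) = sqrt(-1938 + 900*24/16) = sqrt(-1938 + 900*(1/16)*24) = sqrt(-1938 + 1350) = sqrt(-588) = 14*I*sqrt(3)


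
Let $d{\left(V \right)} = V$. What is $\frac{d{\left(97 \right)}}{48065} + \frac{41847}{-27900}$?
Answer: $- \frac{133911317}{89400900} \approx -1.4979$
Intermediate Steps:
$\frac{d{\left(97 \right)}}{48065} + \frac{41847}{-27900} = \frac{97}{48065} + \frac{41847}{-27900} = 97 \cdot \frac{1}{48065} + 41847 \left(- \frac{1}{27900}\right) = \frac{97}{48065} - \frac{13949}{9300} = - \frac{133911317}{89400900}$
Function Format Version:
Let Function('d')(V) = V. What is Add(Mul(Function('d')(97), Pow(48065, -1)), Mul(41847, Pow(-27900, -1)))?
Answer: Rational(-133911317, 89400900) ≈ -1.4979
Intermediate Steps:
Add(Mul(Function('d')(97), Pow(48065, -1)), Mul(41847, Pow(-27900, -1))) = Add(Mul(97, Pow(48065, -1)), Mul(41847, Pow(-27900, -1))) = Add(Mul(97, Rational(1, 48065)), Mul(41847, Rational(-1, 27900))) = Add(Rational(97, 48065), Rational(-13949, 9300)) = Rational(-133911317, 89400900)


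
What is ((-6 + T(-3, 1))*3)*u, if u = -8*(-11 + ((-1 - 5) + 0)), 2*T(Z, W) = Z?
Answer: -3060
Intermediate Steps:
T(Z, W) = Z/2
u = 136 (u = -8*(-11 + (-6 + 0)) = -8*(-11 - 6) = -8*(-17) = 136)
((-6 + T(-3, 1))*3)*u = ((-6 + (½)*(-3))*3)*136 = ((-6 - 3/2)*3)*136 = -15/2*3*136 = -45/2*136 = -3060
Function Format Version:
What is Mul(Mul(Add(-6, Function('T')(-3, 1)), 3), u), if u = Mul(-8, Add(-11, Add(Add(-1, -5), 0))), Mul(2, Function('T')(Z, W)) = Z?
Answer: -3060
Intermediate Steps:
Function('T')(Z, W) = Mul(Rational(1, 2), Z)
u = 136 (u = Mul(-8, Add(-11, Add(-6, 0))) = Mul(-8, Add(-11, -6)) = Mul(-8, -17) = 136)
Mul(Mul(Add(-6, Function('T')(-3, 1)), 3), u) = Mul(Mul(Add(-6, Mul(Rational(1, 2), -3)), 3), 136) = Mul(Mul(Add(-6, Rational(-3, 2)), 3), 136) = Mul(Mul(Rational(-15, 2), 3), 136) = Mul(Rational(-45, 2), 136) = -3060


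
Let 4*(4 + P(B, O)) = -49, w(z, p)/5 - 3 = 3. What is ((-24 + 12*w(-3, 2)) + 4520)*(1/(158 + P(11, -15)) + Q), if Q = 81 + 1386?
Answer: 4039186808/567 ≈ 7.1238e+6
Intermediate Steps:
w(z, p) = 30 (w(z, p) = 15 + 5*3 = 15 + 15 = 30)
P(B, O) = -65/4 (P(B, O) = -4 + (1/4)*(-49) = -4 - 49/4 = -65/4)
Q = 1467
((-24 + 12*w(-3, 2)) + 4520)*(1/(158 + P(11, -15)) + Q) = ((-24 + 12*30) + 4520)*(1/(158 - 65/4) + 1467) = ((-24 + 360) + 4520)*(1/(567/4) + 1467) = (336 + 4520)*(4/567 + 1467) = 4856*(831793/567) = 4039186808/567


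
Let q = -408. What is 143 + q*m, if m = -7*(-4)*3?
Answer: -34129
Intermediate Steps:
m = 84 (m = 28*3 = 84)
143 + q*m = 143 - 408*84 = 143 - 34272 = -34129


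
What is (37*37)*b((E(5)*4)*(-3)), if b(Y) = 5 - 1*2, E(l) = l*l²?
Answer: 4107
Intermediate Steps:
E(l) = l³
b(Y) = 3 (b(Y) = 5 - 2 = 3)
(37*37)*b((E(5)*4)*(-3)) = (37*37)*3 = 1369*3 = 4107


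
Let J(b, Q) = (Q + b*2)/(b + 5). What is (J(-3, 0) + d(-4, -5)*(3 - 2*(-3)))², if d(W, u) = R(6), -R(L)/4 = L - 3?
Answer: 12321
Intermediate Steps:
R(L) = 12 - 4*L (R(L) = -4*(L - 3) = -4*(-3 + L) = 12 - 4*L)
d(W, u) = -12 (d(W, u) = 12 - 4*6 = 12 - 24 = -12)
J(b, Q) = (Q + 2*b)/(5 + b)
(J(-3, 0) + d(-4, -5)*(3 - 2*(-3)))² = ((0 + 2*(-3))/(5 - 3) - 12*(3 - 2*(-3)))² = ((0 - 6)/2 - 12*(3 + 6))² = ((½)*(-6) - 12*9)² = (-3 - 108)² = (-111)² = 12321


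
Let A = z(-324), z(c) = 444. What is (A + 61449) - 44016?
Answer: 17877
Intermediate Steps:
A = 444
(A + 61449) - 44016 = (444 + 61449) - 44016 = 61893 - 44016 = 17877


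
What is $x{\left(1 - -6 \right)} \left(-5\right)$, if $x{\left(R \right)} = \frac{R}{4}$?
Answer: $- \frac{35}{4} \approx -8.75$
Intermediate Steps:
$x{\left(R \right)} = \frac{R}{4}$ ($x{\left(R \right)} = R \frac{1}{4} = \frac{R}{4}$)
$x{\left(1 - -6 \right)} \left(-5\right) = \frac{1 - -6}{4} \left(-5\right) = \frac{1 + 6}{4} \left(-5\right) = \frac{1}{4} \cdot 7 \left(-5\right) = \frac{7}{4} \left(-5\right) = - \frac{35}{4}$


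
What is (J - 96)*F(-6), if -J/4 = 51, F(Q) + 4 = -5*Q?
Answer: -7800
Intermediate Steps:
F(Q) = -4 - 5*Q
J = -204 (J = -4*51 = -204)
(J - 96)*F(-6) = (-204 - 96)*(-4 - 5*(-6)) = -300*(-4 + 30) = -300*26 = -7800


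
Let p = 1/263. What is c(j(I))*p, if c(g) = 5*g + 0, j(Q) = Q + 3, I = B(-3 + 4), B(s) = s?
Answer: 20/263 ≈ 0.076046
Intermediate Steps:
I = 1 (I = -3 + 4 = 1)
p = 1/263 ≈ 0.0038023
j(Q) = 3 + Q
c(g) = 5*g
c(j(I))*p = (5*(3 + 1))*(1/263) = (5*4)*(1/263) = 20*(1/263) = 20/263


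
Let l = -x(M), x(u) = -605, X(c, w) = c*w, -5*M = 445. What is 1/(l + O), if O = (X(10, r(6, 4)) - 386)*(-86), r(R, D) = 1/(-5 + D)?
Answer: 1/34661 ≈ 2.8851e-5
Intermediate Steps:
M = -89 (M = -1/5*445 = -89)
l = 605 (l = -1*(-605) = 605)
O = 34056 (O = (10/(-5 + 4) - 386)*(-86) = (10/(-1) - 386)*(-86) = (10*(-1) - 386)*(-86) = (-10 - 386)*(-86) = -396*(-86) = 34056)
1/(l + O) = 1/(605 + 34056) = 1/34661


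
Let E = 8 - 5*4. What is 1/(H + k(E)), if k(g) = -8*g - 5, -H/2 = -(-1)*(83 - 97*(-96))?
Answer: -1/18699 ≈ -5.3479e-5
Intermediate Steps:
E = -12 (E = 8 - 20 = -12)
H = -18790 (H = -(-2)*(-(83 - 97*(-96))) = -(-2)*(-(83 + 9312)) = -(-2)*(-1*9395) = -(-2)*(-9395) = -2*9395 = -18790)
k(g) = -5 - 8*g
1/(H + k(E)) = 1/(-18790 + (-5 - 8*(-12))) = 1/(-18790 + (-5 + 96)) = 1/(-18790 + 91) = 1/(-18699) = -1/18699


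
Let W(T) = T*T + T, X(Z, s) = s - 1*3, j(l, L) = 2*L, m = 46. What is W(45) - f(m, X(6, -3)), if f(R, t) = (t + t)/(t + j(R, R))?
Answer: 89016/43 ≈ 2070.1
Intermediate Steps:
X(Z, s) = -3 + s (X(Z, s) = s - 3 = -3 + s)
f(R, t) = 2*t/(t + 2*R) (f(R, t) = (t + t)/(t + 2*R) = (2*t)/(t + 2*R) = 2*t/(t + 2*R))
W(T) = T + T² (W(T) = T² + T = T + T²)
W(45) - f(m, X(6, -3)) = 45*(1 + 45) - 2*(-3 - 3)/((-3 - 3) + 2*46) = 45*46 - 2*(-6)/(-6 + 92) = 2070 - 2*(-6)/86 = 2070 - 1*(-6/43) = 2070 + 6/43 = 89016/43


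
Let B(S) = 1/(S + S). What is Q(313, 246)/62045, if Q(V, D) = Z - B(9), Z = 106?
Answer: 1907/1116810 ≈ 0.0017075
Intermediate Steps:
B(S) = 1/(2*S)
Q(V, D) = 1907/18 (Q(V, D) = 106 - 1/(2*9) = 106 - 1*1/18 = 106 - 1/18 = 1907/18)
Q(313, 246)/62045 = (1907/18)/62045 = (1907/18)*(1/62045) = 1907/1116810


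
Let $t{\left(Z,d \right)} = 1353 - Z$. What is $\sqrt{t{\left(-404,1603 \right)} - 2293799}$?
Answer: $i \sqrt{2292042} \approx 1513.9 i$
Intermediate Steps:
$\sqrt{t{\left(-404,1603 \right)} - 2293799} = \sqrt{\left(1353 - -404\right) - 2293799} = \sqrt{\left(1353 + 404\right) - 2293799} = \sqrt{1757 - 2293799} = \sqrt{-2292042} = i \sqrt{2292042}$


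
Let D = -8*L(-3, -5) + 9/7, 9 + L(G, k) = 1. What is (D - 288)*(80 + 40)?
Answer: -187080/7 ≈ -26726.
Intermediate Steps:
L(G, k) = -8 (L(G, k) = -9 + 1 = -8)
D = 457/7 (D = -8*(-8) + 9/7 = 64 + 9*(⅐) = 64 + 9/7 = 457/7 ≈ 65.286)
(D - 288)*(80 + 40) = (457/7 - 288)*(80 + 40) = -1559/7*120 = -187080/7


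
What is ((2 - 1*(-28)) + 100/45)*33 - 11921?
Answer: -32573/3 ≈ -10858.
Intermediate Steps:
((2 - 1*(-28)) + 100/45)*33 - 11921 = ((2 + 28) + 100*(1/45))*33 - 11921 = (30 + 20/9)*33 - 11921 = (290/9)*33 - 11921 = 3190/3 - 11921 = -32573/3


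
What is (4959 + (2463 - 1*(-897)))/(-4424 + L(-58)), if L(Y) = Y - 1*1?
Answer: -8319/4483 ≈ -1.8557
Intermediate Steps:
L(Y) = -1 + Y (L(Y) = Y - 1 = -1 + Y)
(4959 + (2463 - 1*(-897)))/(-4424 + L(-58)) = (4959 + (2463 - 1*(-897)))/(-4424 + (-1 - 58)) = (4959 + (2463 + 897))/(-4424 - 59) = (4959 + 3360)/(-4483) = 8319*(-1/4483) = -8319/4483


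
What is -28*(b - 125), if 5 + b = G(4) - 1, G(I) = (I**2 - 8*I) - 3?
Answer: 4200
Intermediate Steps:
G(I) = -3 + I**2 - 8*I
b = -25 (b = -5 + ((-3 + 4**2 - 8*4) - 1) = -5 + ((-3 + 16 - 32) - 1) = -5 + (-19 - 1) = -5 - 20 = -25)
-28*(b - 125) = -28*(-25 - 125) = -28*(-150) = 4200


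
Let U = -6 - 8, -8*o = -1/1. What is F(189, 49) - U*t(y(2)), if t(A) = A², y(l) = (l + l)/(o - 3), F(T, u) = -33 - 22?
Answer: -14759/529 ≈ -27.900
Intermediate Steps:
o = ⅛ (o = -(-1)/(8*1) = -(-1)/8 = -⅛*(-1) = ⅛ ≈ 0.12500)
F(T, u) = -55
y(l) = -16*l/23 (y(l) = (l + l)/(⅛ - 3) = (2*l)/(-23/8) = (2*l)*(-8/23) = -16*l/23)
U = -14
F(189, 49) - U*t(y(2)) = -55 - (-14)*(-16/23*2)² = -55 - (-14)*(-32/23)² = -55 - (-14)*1024/529 = -55 - 1*(-14336/529) = -55 + 14336/529 = -14759/529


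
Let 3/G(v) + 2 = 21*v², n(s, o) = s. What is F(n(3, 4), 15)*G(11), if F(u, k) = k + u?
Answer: 54/2539 ≈ 0.021268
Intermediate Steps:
G(v) = 3/(-2 + 21*v²)
F(n(3, 4), 15)*G(11) = (15 + 3)*(3/(-2 + 21*11²)) = 18*(3/(-2 + 21*121)) = 18*(3/(-2 + 2541)) = 18*(3/2539) = 54/2539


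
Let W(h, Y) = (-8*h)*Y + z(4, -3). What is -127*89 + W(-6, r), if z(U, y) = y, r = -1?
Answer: -11354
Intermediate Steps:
W(h, Y) = -3 - 8*Y*h (W(h, Y) = (-8*h)*Y - 3 = -8*Y*h - 3 = -3 - 8*Y*h)
-127*89 + W(-6, r) = -127*89 + (-3 - 8*(-1)*(-6)) = -11303 + (-3 - 48) = -11303 - 51 = -11354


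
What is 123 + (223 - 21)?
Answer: 325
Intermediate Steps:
123 + (223 - 21) = 123 + 202 = 325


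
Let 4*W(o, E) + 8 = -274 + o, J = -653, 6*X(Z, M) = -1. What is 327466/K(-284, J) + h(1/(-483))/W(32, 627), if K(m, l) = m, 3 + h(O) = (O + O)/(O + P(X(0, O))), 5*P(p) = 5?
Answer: -4932251009/4277750 ≈ -1153.0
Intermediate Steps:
X(Z, M) = -⅙ (X(Z, M) = (⅙)*(-1) = -⅙)
P(p) = 1 (P(p) = (⅕)*5 = 1)
h(O) = -3 + 2*O/(1 + O) (h(O) = -3 + (O + O)/(O + 1) = -3 + (2*O)/(1 + O) = -3 + 2*O/(1 + O))
W(o, E) = -141/2 + o/4 (W(o, E) = -2 + (-274 + o)/4 = -2 + (-137/2 + o/4) = -141/2 + o/4)
327466/K(-284, J) + h(1/(-483))/W(32, 627) = 327466/(-284) + ((-3 - 1/(-483))/(1 + 1/(-483)))/(-141/2 + (¼)*32) = 327466*(-1/284) + ((-3 - 1*(-1/483))/(1 - 1/483))/(-141/2 + 8) = -163733/142 + ((-3 + 1/483)/(482/483))/(-125/2) = -163733/142 + ((483/482)*(-1448/483))*(-2/125) = -163733/142 - 724/241*(-2/125) = -163733/142 + 1448/30125 = -4932251009/4277750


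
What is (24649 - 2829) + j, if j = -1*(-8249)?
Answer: 30069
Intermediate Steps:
j = 8249
(24649 - 2829) + j = (24649 - 2829) + 8249 = 21820 + 8249 = 30069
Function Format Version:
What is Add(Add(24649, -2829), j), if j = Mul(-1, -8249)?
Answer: 30069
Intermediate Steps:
j = 8249
Add(Add(24649, -2829), j) = Add(Add(24649, -2829), 8249) = Add(21820, 8249) = 30069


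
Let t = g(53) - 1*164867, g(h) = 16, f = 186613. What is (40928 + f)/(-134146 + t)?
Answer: -227541/298997 ≈ -0.76101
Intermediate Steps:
t = -164851 (t = 16 - 1*164867 = 16 - 164867 = -164851)
(40928 + f)/(-134146 + t) = (40928 + 186613)/(-134146 - 164851) = 227541/(-298997) = 227541*(-1/298997) = -227541/298997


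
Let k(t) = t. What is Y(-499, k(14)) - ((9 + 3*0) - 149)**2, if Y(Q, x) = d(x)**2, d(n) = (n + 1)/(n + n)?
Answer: -15366175/784 ≈ -19600.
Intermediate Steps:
d(n) = (1 + n)/(2*n) (d(n) = (1 + n)/((2*n)) = (1 + n)*(1/(2*n)) = (1 + n)/(2*n))
Y(Q, x) = (1 + x)**2/(4*x**2) (Y(Q, x) = ((1 + x)/(2*x))**2 = (1 + x)**2/(4*x**2))
Y(-499, k(14)) - ((9 + 3*0) - 149)**2 = (1/4)*(1 + 14)**2/14**2 - ((9 + 3*0) - 149)**2 = (1/4)*(1/196)*15**2 - ((9 + 0) - 149)**2 = (1/4)*(1/196)*225 - (9 - 149)**2 = 225/784 - 1*(-140)**2 = 225/784 - 1*19600 = 225/784 - 19600 = -15366175/784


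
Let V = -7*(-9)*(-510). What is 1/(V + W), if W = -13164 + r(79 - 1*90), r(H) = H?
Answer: -1/45305 ≈ -2.2073e-5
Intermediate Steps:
W = -13175 (W = -13164 + (79 - 1*90) = -13164 + (79 - 90) = -13164 - 11 = -13175)
V = -32130 (V = 63*(-510) = -32130)
1/(V + W) = 1/(-32130 - 13175) = 1/(-45305) = -1/45305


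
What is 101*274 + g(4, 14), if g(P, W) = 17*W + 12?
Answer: 27924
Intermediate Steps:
g(P, W) = 12 + 17*W
101*274 + g(4, 14) = 101*274 + (12 + 17*14) = 27674 + (12 + 238) = 27674 + 250 = 27924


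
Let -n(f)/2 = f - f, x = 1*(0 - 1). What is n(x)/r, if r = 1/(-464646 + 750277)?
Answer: 0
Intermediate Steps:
r = 1/285631 ≈ 3.5010e-6
x = -1 (x = 1*(-1) = -1)
n(f) = 0 (n(f) = -2*(f - f) = -2*0 = 0)
n(x)/r = 0/(1/285631) = 0*285631 = 0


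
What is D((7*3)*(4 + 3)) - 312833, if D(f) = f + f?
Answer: -312539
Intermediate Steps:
D(f) = 2*f
D((7*3)*(4 + 3)) - 312833 = 2*((7*3)*(4 + 3)) - 312833 = 2*(21*7) - 312833 = 2*147 - 312833 = 294 - 312833 = -312539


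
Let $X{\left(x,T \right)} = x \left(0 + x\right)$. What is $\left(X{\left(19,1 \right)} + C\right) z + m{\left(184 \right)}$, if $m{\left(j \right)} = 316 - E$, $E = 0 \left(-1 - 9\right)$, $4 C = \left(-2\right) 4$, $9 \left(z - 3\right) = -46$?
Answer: $- \frac{3977}{9} \approx -441.89$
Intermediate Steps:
$z = - \frac{19}{9}$ ($z = 3 + \frac{1}{9} \left(-46\right) = 3 - \frac{46}{9} = - \frac{19}{9} \approx -2.1111$)
$X{\left(x,T \right)} = x^{2}$ ($X{\left(x,T \right)} = x x = x^{2}$)
$C = -2$ ($C = \frac{\left(-2\right) 4}{4} = \frac{1}{4} \left(-8\right) = -2$)
$E = 0$ ($E = 0 \left(-10\right) = 0$)
$m{\left(j \right)} = 316$ ($m{\left(j \right)} = 316 - 0 = 316 + 0 = 316$)
$\left(X{\left(19,1 \right)} + C\right) z + m{\left(184 \right)} = \left(19^{2} - 2\right) \left(- \frac{19}{9}\right) + 316 = \left(361 - 2\right) \left(- \frac{19}{9}\right) + 316 = 359 \left(- \frac{19}{9}\right) + 316 = - \frac{6821}{9} + 316 = - \frac{3977}{9}$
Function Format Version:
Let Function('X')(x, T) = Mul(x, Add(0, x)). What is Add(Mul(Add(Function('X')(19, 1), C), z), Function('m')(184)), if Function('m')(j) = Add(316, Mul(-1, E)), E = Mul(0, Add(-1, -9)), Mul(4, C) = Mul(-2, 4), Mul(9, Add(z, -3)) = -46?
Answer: Rational(-3977, 9) ≈ -441.89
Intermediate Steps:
z = Rational(-19, 9) (z = Add(3, Mul(Rational(1, 9), -46)) = Add(3, Rational(-46, 9)) = Rational(-19, 9) ≈ -2.1111)
Function('X')(x, T) = Pow(x, 2) (Function('X')(x, T) = Mul(x, x) = Pow(x, 2))
C = -2 (C = Mul(Rational(1, 4), Mul(-2, 4)) = Mul(Rational(1, 4), -8) = -2)
E = 0 (E = Mul(0, -10) = 0)
Function('m')(j) = 316 (Function('m')(j) = Add(316, Mul(-1, 0)) = Add(316, 0) = 316)
Add(Mul(Add(Function('X')(19, 1), C), z), Function('m')(184)) = Add(Mul(Add(Pow(19, 2), -2), Rational(-19, 9)), 316) = Add(Mul(Add(361, -2), Rational(-19, 9)), 316) = Add(Mul(359, Rational(-19, 9)), 316) = Add(Rational(-6821, 9), 316) = Rational(-3977, 9)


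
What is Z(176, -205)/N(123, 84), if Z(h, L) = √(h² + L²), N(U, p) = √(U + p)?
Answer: √1679023/69 ≈ 18.779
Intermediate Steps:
Z(h, L) = √(L² + h²)
Z(176, -205)/N(123, 84) = √((-205)² + 176²)/(√(123 + 84)) = √(42025 + 30976)/(√207) = √73001/((3*√23)) = √73001*(√23/69) = √1679023/69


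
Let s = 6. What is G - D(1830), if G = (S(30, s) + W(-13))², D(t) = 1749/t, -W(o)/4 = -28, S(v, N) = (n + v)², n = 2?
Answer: 787201977/610 ≈ 1.2905e+6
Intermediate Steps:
S(v, N) = (2 + v)²
W(o) = 112 (W(o) = -4*(-28) = 112)
G = 1290496 (G = ((2 + 30)² + 112)² = (32² + 112)² = (1024 + 112)² = 1136² = 1290496)
G - D(1830) = 1290496 - 1749/1830 = 1290496 - 1*583/610 = 1290496 - 583/610 = 787201977/610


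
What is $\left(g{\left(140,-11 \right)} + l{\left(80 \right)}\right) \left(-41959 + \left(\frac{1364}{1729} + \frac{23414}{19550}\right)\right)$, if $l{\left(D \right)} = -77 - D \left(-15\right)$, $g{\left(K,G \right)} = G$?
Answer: $- \frac{34284141404368}{734825} \approx -4.6656 \cdot 10^{7}$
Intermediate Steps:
$l{\left(D \right)} = -77 + 15 D$ ($l{\left(D \right)} = -77 - - 15 D = -77 + 15 D$)
$\left(g{\left(140,-11 \right)} + l{\left(80 \right)}\right) \left(-41959 + \left(\frac{1364}{1729} + \frac{23414}{19550}\right)\right) = \left(-11 + \left(-77 + 15 \cdot 80\right)\right) \left(-41959 + \left(\frac{1364}{1729} + \frac{23414}{19550}\right)\right) = \left(-11 + \left(-77 + 1200\right)\right) \left(-41959 + \left(1364 \cdot \frac{1}{1729} + 23414 \cdot \frac{1}{19550}\right)\right) = \left(-11 + 1123\right) \left(-41959 + \left(\frac{1364}{1729} + \frac{509}{425}\right)\right) = 1112 \left(-41959 + \frac{1459761}{734825}\right) = 1112 \left(- \frac{30831062414}{734825}\right) = - \frac{34284141404368}{734825}$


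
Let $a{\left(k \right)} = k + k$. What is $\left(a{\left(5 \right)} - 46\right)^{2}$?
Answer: $1296$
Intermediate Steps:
$a{\left(k \right)} = 2 k$
$\left(a{\left(5 \right)} - 46\right)^{2} = \left(2 \cdot 5 - 46\right)^{2} = \left(10 - 46\right)^{2} = \left(-36\right)^{2} = 1296$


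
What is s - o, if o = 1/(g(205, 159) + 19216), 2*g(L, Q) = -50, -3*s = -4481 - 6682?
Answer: 71409710/19191 ≈ 3721.0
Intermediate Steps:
s = 3721 (s = -(-4481 - 6682)/3 = -1/3*(-11163) = 3721)
g(L, Q) = -25 (g(L, Q) = (1/2)*(-50) = -25)
o = 1/19191 (o = 1/(-25 + 19216) = 1/19191 ≈ 5.2108e-5)
s - o = 3721 - 1*1/19191 = 3721 - 1/19191 = 71409710/19191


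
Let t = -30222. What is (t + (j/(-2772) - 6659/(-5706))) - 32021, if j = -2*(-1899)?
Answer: -13673649103/219681 ≈ -62243.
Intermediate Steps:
j = 3798
(t + (j/(-2772) - 6659/(-5706))) - 32021 = (-30222 + (3798/(-2772) - 6659/(-5706))) - 32021 = (-30222 + (3798*(-1/2772) - 6659*(-1/5706))) - 32021 = (-30222 + (-211/154 + 6659/5706)) - 32021 = (-30222 - 44620/219681) - 32021 = -6639243802/219681 - 32021 = -13673649103/219681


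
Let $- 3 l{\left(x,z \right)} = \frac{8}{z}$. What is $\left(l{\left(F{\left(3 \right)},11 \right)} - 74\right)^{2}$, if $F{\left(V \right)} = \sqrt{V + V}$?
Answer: $\frac{6002500}{1089} \approx 5511.9$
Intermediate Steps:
$F{\left(V \right)} = \sqrt{2} \sqrt{V}$ ($F{\left(V \right)} = \sqrt{2 V} = \sqrt{2} \sqrt{V}$)
$l{\left(x,z \right)} = - \frac{8}{3 z}$ ($l{\left(x,z \right)} = - \frac{8 \frac{1}{z}}{3} = - \frac{8}{3 z}$)
$\left(l{\left(F{\left(3 \right)},11 \right)} - 74\right)^{2} = \left(- \frac{8}{3 \cdot 11} - 74\right)^{2} = \left(\left(- \frac{8}{3}\right) \frac{1}{11} - 74\right)^{2} = \left(- \frac{8}{33} - 74\right)^{2} = \left(- \frac{2450}{33}\right)^{2} = \frac{6002500}{1089}$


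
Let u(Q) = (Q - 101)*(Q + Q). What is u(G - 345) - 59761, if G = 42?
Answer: 185063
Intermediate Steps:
u(Q) = 2*Q*(-101 + Q) (u(Q) = (-101 + Q)*(2*Q) = 2*Q*(-101 + Q))
u(G - 345) - 59761 = 2*(42 - 345)*(-101 + (42 - 345)) - 59761 = 2*(-303)*(-101 - 303) - 59761 = 2*(-303)*(-404) - 59761 = 244824 - 59761 = 185063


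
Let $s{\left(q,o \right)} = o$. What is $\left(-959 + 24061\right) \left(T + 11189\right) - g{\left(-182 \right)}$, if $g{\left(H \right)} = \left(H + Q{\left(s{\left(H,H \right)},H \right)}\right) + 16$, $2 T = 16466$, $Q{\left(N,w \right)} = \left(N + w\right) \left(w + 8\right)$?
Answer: $448623874$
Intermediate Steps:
$Q{\left(N,w \right)} = \left(8 + w\right) \left(N + w\right)$ ($Q{\left(N,w \right)} = \left(N + w\right) \left(8 + w\right) = \left(8 + w\right) \left(N + w\right)$)
$T = 8233$ ($T = \frac{1}{2} \cdot 16466 = 8233$)
$g{\left(H \right)} = 16 + 2 H^{2} + 17 H$ ($g{\left(H \right)} = \left(H + \left(H^{2} + 8 H + 8 H + H H\right)\right) + 16 = \left(H + \left(H^{2} + 8 H + 8 H + H^{2}\right)\right) + 16 = \left(H + \left(2 H^{2} + 16 H\right)\right) + 16 = \left(2 H^{2} + 17 H\right) + 16 = 16 + 2 H^{2} + 17 H$)
$\left(-959 + 24061\right) \left(T + 11189\right) - g{\left(-182 \right)} = \left(-959 + 24061\right) \left(8233 + 11189\right) - \left(16 + 2 \left(-182\right)^{2} + 17 \left(-182\right)\right) = 23102 \cdot 19422 - \left(16 + 2 \cdot 33124 - 3094\right) = 448687044 - \left(16 + 66248 - 3094\right) = 448687044 - 63170 = 448623874$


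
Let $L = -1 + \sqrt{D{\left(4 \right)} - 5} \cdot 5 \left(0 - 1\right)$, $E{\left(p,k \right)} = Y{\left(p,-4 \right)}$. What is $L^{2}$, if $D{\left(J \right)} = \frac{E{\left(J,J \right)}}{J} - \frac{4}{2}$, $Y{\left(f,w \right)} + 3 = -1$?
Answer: $-199 + 20 i \sqrt{2} \approx -199.0 + 28.284 i$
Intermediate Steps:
$Y{\left(f,w \right)} = -4$ ($Y{\left(f,w \right)} = -3 - 1 = -4$)
$E{\left(p,k \right)} = -4$
$D{\left(J \right)} = -2 - \frac{4}{J}$ ($D{\left(J \right)} = - \frac{4}{J} - \frac{4}{2} = - \frac{4}{J} - 2 = -2 - \frac{4}{J}$)
$L = -1 - 10 i \sqrt{2}$ ($L = -1 + \sqrt{\left(-2 - \frac{4}{4}\right) - 5} \cdot 5 \left(0 - 1\right) = -1 + \sqrt{\left(-2 - 1\right) - 5} \cdot 5 \left(-1\right) = -1 + \sqrt{\left(-2 - 1\right) - 5} \left(-5\right) = -1 + \sqrt{-3 - 5} \left(-5\right) = -1 + \sqrt{-8} \left(-5\right) = -1 + 2 i \sqrt{2} \left(-5\right) = -1 - 10 i \sqrt{2} \approx -1.0 - 14.142 i$)
$L^{2} = \left(-1 - 10 i \sqrt{2}\right)^{2}$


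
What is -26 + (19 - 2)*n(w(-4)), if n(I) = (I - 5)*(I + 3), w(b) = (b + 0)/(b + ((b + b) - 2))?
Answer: -14177/49 ≈ -289.33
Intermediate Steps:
w(b) = b/(-2 + 3*b) (w(b) = b/(b + (2*b - 2)) = b/(b + (-2 + 2*b)) = b/(-2 + 3*b))
n(I) = (-5 + I)*(3 + I)
-26 + (19 - 2)*n(w(-4)) = -26 + (19 - 2)*(-15 + (-4/(-2 + 3*(-4)))**2 - (-8)/(-2 + 3*(-4))) = -26 + 17*(-15 + (-4/(-2 - 12))**2 - (-8)/(-2 - 12)) = -26 + 17*(-15 + (-4/(-14))**2 - (-8)/(-14)) = -26 + 17*(-15 + (-4*(-1/14))**2 - (-8)*(-1)/14) = -26 + 17*(-15 + (2/7)**2 - 2*2/7) = -26 + 17*(-15 + 4/49 - 4/7) = -26 + 17*(-759/49) = -26 - 12903/49 = -14177/49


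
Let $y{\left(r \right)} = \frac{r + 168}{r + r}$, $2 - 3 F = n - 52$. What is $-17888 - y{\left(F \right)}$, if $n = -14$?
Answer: $- \frac{608335}{34} \approx -17892.0$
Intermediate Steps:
$F = \frac{68}{3}$ ($F = \frac{2}{3} - \frac{-14 - 52}{3} = \frac{2}{3} - -22 = \frac{2}{3} + 22 = \frac{68}{3} \approx 22.667$)
$y{\left(r \right)} = \frac{168 + r}{2 r}$
$-17888 - y{\left(F \right)} = -17888 - \frac{168 + \frac{68}{3}}{2 \cdot \frac{68}{3}} = -17888 - \frac{1}{2} \cdot \frac{3}{68} \cdot \frac{572}{3} = -17888 - \frac{143}{34} = - \frac{608335}{34}$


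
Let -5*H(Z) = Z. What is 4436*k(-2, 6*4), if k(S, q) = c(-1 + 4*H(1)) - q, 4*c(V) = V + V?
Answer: -552282/5 ≈ -1.1046e+5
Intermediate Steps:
H(Z) = -Z/5
c(V) = V/2 (c(V) = (V + V)/4 = (2*V)/4 = V/2)
k(S, q) = -9/10 - q (k(S, q) = (-1 + 4*(-⅕*1))/2 - q = (-1 + 4*(-⅕))/2 - q = (-1 - ⅘)/2 - q = (½)*(-9/5) - q = -9/10 - q)
4436*k(-2, 6*4) = 4436*(-9/10 - 6*4) = 4436*(-9/10 - 1*24) = 4436*(-9/10 - 24) = 4436*(-249/10) = -552282/5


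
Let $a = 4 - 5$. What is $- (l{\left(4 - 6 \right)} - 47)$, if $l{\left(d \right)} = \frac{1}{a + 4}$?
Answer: $\frac{140}{3} \approx 46.667$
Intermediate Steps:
$a = -1$ ($a = 4 - 5 = -1$)
$l{\left(d \right)} = \frac{1}{3}$ ($l{\left(d \right)} = \frac{1}{-1 + 4} = \frac{1}{3}$)
$- (l{\left(4 - 6 \right)} - 47) = - (\frac{1}{3} - 47) = \left(-1\right) \left(- \frac{140}{3}\right) = \frac{140}{3}$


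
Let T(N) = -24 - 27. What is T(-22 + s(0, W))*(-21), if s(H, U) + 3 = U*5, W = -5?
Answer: 1071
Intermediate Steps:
s(H, U) = -3 + 5*U (s(H, U) = -3 + U*5 = -3 + 5*U)
T(N) = -51
T(-22 + s(0, W))*(-21) = -51*(-21) = 1071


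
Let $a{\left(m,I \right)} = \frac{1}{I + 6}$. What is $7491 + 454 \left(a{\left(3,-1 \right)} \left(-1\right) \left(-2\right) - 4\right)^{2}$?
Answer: $\frac{334371}{25} \approx 13375.0$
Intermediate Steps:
$a{\left(m,I \right)} = \frac{1}{6 + I}$
$7491 + 454 \left(a{\left(3,-1 \right)} \left(-1\right) \left(-2\right) - 4\right)^{2} = 7491 + 454 \left(\frac{1}{6 - 1} \left(-1\right) \left(-2\right) - 4\right)^{2} = 7491 + 454 \left(\frac{1}{5} \left(-1\right) \left(-2\right) - 4\right)^{2} = 7491 + 454 \left(\left(- \frac{1}{5}\right) \left(-2\right) - 4\right)^{2} = 7491 + 454 \left(\frac{2}{5} - 4\right)^{2} = 7491 + 454 \left(- \frac{18}{5}\right)^{2} = 7491 + 454 \cdot \frac{324}{25} = 7491 + \frac{147096}{25} = \frac{334371}{25}$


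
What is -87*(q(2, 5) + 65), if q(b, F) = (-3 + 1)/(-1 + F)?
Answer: -11223/2 ≈ -5611.5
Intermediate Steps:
q(b, F) = -2/(-1 + F)
-87*(q(2, 5) + 65) = -87*(-2/(-1 + 5) + 65) = -87*(-2/4 + 65) = -87*(-2*¼ + 65) = -87*(-½ + 65) = -87*129/2 = -11223/2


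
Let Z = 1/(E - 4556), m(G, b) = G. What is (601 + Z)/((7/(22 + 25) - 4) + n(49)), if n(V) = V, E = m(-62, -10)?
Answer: 130444599/9799396 ≈ 13.311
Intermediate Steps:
E = -62
Z = -1/4618 (Z = 1/(-62 - 4556) = 1/(-4618) = -1/4618 ≈ -0.00021654)
(601 + Z)/((7/(22 + 25) - 4) + n(49)) = (601 - 1/4618)/((7/(22 + 25) - 4) + 49) = 2775417/(4618*((7/47 - 4) + 49)) = 2775417/(4618*(-181/47 + 49)) = 2775417/(4618*(2122/47)) = (2775417/4618)*(47/2122) = 130444599/9799396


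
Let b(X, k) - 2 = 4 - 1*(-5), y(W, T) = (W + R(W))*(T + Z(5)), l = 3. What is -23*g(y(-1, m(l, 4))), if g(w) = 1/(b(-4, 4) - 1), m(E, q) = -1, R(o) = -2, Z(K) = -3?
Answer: -23/10 ≈ -2.3000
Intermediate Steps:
y(W, T) = (-3 + T)*(-2 + W) (y(W, T) = (W - 2)*(T - 3) = (-2 + W)*(-3 + T) = (-3 + T)*(-2 + W))
b(X, k) = 11 (b(X, k) = 2 + (4 - 1*(-5)) = 2 + (4 + 5) = 2 + 9 = 11)
g(w) = 1/10 (g(w) = 1/(11 - 1) = 1/10)
-23*g(y(-1, m(l, 4))) = -23*1/10 = -23/10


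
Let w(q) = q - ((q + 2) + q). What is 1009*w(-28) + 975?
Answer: 27209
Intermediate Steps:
w(q) = -2 - q (w(q) = q - ((2 + q) + q) = q - (2 + 2*q) = q + (-2 - 2*q) = -2 - q)
1009*w(-28) + 975 = 1009*(-2 - 1*(-28)) + 975 = 1009*(-2 + 28) + 975 = 1009*26 + 975 = 26234 + 975 = 27209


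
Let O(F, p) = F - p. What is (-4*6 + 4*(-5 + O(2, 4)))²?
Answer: 2704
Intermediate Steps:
(-4*6 + 4*(-5 + O(2, 4)))² = (-4*6 + 4*(-5 + (2 - 1*4)))² = (-24 + 4*(-5 + (2 - 4)))² = (-24 + 4*(-5 - 2))² = (-24 + 4*(-7))² = (-24 - 28)² = (-52)² = 2704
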